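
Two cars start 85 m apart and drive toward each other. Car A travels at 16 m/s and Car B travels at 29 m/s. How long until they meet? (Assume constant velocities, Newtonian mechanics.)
Combined speed: v_combined = 16 + 29 = 45 m/s
Time to meet: t = d/45 = 85/45 = 1.89 s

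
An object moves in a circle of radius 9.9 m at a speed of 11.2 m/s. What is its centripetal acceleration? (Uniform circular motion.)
a_c = v²/r = 11.2²/9.9 = 125.44/9.9 = 12.67 m/s²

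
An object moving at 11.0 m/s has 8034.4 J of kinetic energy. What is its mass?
KE = ½mv² → m = 2KE/v² = 2×8034.4/11.0² = 132.8 kg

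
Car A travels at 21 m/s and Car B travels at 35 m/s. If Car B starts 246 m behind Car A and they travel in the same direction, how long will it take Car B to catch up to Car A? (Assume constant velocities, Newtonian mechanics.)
Relative speed: v_rel = 35 - 21 = 14 m/s
Time to catch: t = d₀/v_rel = 246/14 = 17.57 s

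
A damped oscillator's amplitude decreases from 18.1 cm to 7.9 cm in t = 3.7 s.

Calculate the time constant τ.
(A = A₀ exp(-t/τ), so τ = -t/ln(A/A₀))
A/A₀ = 7.9/18.1 = 0.4365; ln(A/A₀) = -0.829
τ = −t/ln(A/A₀) = −3.7/-0.829 = 4.463 s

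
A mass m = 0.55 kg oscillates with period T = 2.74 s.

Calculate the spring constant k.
T = 2π√(m/k) → k = m(2π/T)² = 0.55×(2π/2.74)² = 2.892 N/m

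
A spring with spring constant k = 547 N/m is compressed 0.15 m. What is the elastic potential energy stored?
PE = ½kx² = ½×547×0.15² = 6.154 J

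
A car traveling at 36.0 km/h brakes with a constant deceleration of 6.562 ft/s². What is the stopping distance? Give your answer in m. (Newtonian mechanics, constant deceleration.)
d = v₀² / (2a) (with unit conversion) = 25.0 m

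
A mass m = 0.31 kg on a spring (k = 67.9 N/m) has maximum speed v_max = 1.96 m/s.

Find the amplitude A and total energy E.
½mv²_max = ½kA² → A = v_max√(m/k) = 1.96×√(0.31/67.9) = 0.1324 m = 13.24 cm
E = ½mv²_max = ½×0.31×1.96² = 0.5954 J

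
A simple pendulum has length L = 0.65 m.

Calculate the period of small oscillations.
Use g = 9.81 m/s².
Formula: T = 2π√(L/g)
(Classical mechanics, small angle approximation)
T = 2π√(L/g) = 2π√(0.65/9.81) = 1.617 s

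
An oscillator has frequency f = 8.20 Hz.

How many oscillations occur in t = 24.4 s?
n = f×t = 8.2×24.4 = 200.1 oscillations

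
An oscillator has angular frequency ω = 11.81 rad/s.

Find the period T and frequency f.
T = 2π/ω = 2π/11.81 = 0.532 s; f = ω/2π = 1.88 Hz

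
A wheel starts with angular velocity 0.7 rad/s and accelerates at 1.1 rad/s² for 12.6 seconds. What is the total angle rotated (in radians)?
θ = ω₀t + ½αt² = 0.7×12.6 + ½×1.1×12.6² = 96.14 rad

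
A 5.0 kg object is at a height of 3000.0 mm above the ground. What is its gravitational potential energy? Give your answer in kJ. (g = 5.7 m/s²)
PE = mgh = 5 kg × 5.7 m/s² × 3 m = 85.5 J = 0.0855 kJ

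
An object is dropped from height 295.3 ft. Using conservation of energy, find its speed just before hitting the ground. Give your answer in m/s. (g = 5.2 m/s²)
mgh = ½mv² → v = √(2gh) = √(2×5.2×90.01) = 30.6 m/s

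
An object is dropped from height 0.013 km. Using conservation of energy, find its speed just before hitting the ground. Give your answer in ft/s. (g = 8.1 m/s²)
mgh = ½mv² → v = √(2gh) = √(2×8.1×13) = 14.51 m/s = 47.61 ft/s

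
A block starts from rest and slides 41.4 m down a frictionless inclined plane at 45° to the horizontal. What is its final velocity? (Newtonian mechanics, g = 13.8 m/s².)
a = g sin(θ) = 13.8 × sin(45°) = 9.76 m/s²
v = √(2ad) = √(2 × 9.76 × 41.4) = 28.42 m/s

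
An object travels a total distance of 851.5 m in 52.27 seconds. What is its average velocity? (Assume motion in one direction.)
v_avg = Δd / Δt = 851.5 / 52.27 = 16.29 m/s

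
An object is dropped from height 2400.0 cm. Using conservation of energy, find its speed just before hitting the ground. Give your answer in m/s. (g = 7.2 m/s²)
mgh = ½mv² → v = √(2gh) = √(2×7.2×24) = 18.59 m/s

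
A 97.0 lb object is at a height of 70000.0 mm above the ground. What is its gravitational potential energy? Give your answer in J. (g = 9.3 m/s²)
PE = mgh = 44 kg × 9.3 m/s² × 70 m = 2.864e+04 J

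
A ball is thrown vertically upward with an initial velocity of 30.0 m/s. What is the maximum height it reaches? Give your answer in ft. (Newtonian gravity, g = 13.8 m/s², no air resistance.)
h_max = v₀²/(2g) (with unit conversion) = 107.0 ft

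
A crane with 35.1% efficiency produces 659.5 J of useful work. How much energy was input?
W_in = W_out/η = 659.5/0.351 = 1878.9 J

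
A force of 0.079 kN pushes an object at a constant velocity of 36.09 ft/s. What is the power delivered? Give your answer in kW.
P = Fv = 79 N × 11 m/s = 869 W = 0.869 kW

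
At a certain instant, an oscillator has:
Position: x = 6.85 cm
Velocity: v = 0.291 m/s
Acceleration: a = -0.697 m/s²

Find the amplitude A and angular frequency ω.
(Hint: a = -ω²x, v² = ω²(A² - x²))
a = −ω²x → ω = √(|a|/x) = √(0.697/0.0685) = 3.19 rad/s
v² = ω²(A² − x²) → A = √(x² + v²/ω²) = √(0.0685² + 0.291²/3.19²) = 0.1141 m = 11.41 cm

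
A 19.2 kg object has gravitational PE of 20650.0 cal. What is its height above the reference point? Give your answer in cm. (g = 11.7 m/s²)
PE = mgh → h = PE/(mg) = 8.64e+04 J / (19.2 kg × 11.7 m/s²) = 384.6 m = 38460.0 cm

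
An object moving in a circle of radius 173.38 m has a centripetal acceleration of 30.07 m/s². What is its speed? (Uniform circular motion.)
v = √(a_c × r) = √(30.07 × 173.38) = 72.2 m/s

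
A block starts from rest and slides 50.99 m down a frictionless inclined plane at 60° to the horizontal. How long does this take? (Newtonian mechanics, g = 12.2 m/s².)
a = g sin(θ) = 12.2 × sin(60°) = 10.57 m/s²
t = √(2d/a) = √(2 × 50.99 / 10.57) = 3.11 s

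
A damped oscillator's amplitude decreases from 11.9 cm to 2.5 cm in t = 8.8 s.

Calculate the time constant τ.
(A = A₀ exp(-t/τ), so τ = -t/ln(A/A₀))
A/A₀ = 2.5/11.9 = 0.2101; ln(A/A₀) = -1.56
τ = −t/ln(A/A₀) = −8.8/-1.56 = 5.64 s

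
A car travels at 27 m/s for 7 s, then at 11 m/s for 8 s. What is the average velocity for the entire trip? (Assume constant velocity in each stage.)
d₁ = v₁t₁ = 27 × 7 = 189 m
d₂ = v₂t₂ = 11 × 8 = 88 m
d_total = 277 m, t_total = 15 s
v_avg = d_total/t_total = 277/15 = 18.47 m/s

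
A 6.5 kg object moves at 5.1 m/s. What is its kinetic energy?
KE = ½mv² = ½×6.5×5.1² = 84.5325 J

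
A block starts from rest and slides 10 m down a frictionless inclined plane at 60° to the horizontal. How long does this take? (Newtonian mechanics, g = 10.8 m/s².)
a = g sin(θ) = 10.8 × sin(60°) = 9.35 m/s²
t = √(2d/a) = √(2 × 10 / 9.35) = 1.46 s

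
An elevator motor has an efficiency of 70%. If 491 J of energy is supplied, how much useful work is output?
W_out = η × W_in = 0.7 × 491 = 343.7 J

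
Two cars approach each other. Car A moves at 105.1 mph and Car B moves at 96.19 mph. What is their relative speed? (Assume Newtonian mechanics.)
v_rel = v_A + v_B = 105.1 + 96.19 = 201.3 mph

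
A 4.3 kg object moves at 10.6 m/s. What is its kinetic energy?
KE = ½mv² = ½×4.3×10.6² = 241.574 J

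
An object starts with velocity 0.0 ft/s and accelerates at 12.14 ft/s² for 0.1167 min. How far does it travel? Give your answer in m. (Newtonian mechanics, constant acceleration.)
d = v₀t + ½at² (with unit conversion) = 90.71 m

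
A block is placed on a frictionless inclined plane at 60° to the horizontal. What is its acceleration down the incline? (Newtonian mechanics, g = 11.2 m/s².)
a = g sin(θ) = 11.2 × sin(60°) = 11.2 × 0.866 = 9.7 m/s²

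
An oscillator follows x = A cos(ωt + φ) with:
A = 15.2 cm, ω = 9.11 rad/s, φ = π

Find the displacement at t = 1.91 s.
x = A cos(ωt + φ) = 15.2×cos(9.11×1.91 + π) = -1.84 cm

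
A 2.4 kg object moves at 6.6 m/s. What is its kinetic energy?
KE = ½mv² = ½×2.4×6.6² = 52.272 J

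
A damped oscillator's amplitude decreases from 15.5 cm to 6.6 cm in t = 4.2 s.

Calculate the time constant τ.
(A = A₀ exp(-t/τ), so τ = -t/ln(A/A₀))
A/A₀ = 6.6/15.5 = 0.4258; ln(A/A₀) = -0.8538
τ = −t/ln(A/A₀) = −4.2/-0.8538 = 4.919 s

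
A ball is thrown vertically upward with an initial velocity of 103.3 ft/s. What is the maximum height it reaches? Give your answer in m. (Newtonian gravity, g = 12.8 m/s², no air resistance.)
h_max = v₀²/(2g) (with unit conversion) = 38.72 m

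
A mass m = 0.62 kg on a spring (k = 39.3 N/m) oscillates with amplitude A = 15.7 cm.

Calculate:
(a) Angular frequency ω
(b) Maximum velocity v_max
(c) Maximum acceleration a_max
ω = √(k/m) = √(39.3/0.62) = 7.962 rad/s
v_max = ωA = 7.962×0.157 = 1.25 m/s
a_max = ω²A = 7.962²×0.157 = 9.952 m/s²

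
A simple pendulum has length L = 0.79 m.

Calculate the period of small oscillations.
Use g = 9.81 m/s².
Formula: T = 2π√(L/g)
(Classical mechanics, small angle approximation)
T = 2π√(L/g) = 2π√(0.79/9.81) = 1.783 s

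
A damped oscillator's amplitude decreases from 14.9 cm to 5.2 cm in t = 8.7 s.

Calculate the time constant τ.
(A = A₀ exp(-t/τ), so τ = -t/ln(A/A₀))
A/A₀ = 5.2/14.9 = 0.349; ln(A/A₀) = -1.053
τ = −t/ln(A/A₀) = −8.7/-1.053 = 8.264 s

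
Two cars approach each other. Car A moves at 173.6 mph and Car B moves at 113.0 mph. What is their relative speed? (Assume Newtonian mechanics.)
v_rel = v_A + v_B = 173.6 + 113.0 = 286.6 mph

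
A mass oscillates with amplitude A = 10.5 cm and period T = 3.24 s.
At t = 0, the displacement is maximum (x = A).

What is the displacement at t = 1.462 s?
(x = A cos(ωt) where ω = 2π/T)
ω = 2π/T = 2π/3.24 = 1.939 rad/s
x = A cos(ωt) = 10.5×cos(1.939×1.462) = -10.01 cm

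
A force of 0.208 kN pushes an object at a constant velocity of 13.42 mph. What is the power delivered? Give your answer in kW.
P = Fv = 208 N × 5.999 m/s = 1248 W = 1.248 kW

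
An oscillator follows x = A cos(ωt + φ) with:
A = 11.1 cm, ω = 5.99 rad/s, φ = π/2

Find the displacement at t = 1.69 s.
x = A cos(ωt + φ) = 11.1×cos(5.99×1.69 + π/2) = 7.137 cm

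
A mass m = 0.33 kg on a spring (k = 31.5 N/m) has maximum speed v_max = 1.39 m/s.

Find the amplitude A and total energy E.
½mv²_max = ½kA² → A = v_max√(m/k) = 1.39×√(0.33/31.5) = 0.1423 m = 14.23 cm
E = ½mv²_max = ½×0.33×1.39² = 0.3188 J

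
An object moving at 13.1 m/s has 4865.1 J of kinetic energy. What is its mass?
KE = ½mv² → m = 2KE/v² = 2×4865.1/13.1² = 56.7 kg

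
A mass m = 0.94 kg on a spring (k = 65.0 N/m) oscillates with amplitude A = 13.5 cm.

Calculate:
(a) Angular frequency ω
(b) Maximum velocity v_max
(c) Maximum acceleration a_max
ω = √(k/m) = √(65.0/0.94) = 8.316 rad/s
v_max = ωA = 8.316×0.135 = 1.123 m/s
a_max = ω²A = 8.316²×0.135 = 9.335 m/s²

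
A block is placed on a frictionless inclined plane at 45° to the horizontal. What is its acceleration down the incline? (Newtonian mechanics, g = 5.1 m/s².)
a = g sin(θ) = 5.1 × sin(45°) = 5.1 × 0.7071 = 3.61 m/s²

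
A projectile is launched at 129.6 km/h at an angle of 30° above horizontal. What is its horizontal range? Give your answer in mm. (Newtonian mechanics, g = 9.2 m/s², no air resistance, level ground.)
R = v₀² sin(2θ) / g (with unit conversion) = 122000.0 mm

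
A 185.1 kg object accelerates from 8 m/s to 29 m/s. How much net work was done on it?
W_net = ΔKE = ½m(v₂² − v₁²) = ½×185.1×(29² − 8²) = 71911.35 J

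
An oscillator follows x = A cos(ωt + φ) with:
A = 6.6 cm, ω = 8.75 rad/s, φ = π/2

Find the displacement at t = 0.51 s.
x = A cos(ωt + φ) = 6.6×cos(8.75×0.51 + π/2) = 6.395 cm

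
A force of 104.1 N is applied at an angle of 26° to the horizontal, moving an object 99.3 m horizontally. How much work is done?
W = Fd cosθ = 104.1×99.3×cos(26°) = 9291.0 J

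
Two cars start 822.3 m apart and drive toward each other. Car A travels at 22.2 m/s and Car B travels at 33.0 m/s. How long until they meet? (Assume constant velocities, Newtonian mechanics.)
Combined speed: v_combined = 22.2 + 33.0 = 55.2 m/s
Time to meet: t = d/55.2 = 822.3/55.2 = 14.9 s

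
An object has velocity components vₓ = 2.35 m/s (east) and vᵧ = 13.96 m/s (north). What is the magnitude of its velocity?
|v| = √(vₓ² + vᵧ²) = √(2.35² + 13.96²) = √(200.404) = 14.16 m/s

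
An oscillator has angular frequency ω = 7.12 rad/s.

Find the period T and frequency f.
T = 2π/ω = 2π/7.12 = 0.8825 s; f = ω/2π = 1.133 Hz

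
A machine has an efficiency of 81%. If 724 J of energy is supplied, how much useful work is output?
W_out = η × W_in = 0.81 × 724 = 586.44 J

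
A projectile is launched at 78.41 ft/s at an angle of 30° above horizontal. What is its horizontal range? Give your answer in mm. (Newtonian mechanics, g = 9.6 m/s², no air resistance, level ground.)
R = v₀² sin(2θ) / g (with unit conversion) = 51530.0 mm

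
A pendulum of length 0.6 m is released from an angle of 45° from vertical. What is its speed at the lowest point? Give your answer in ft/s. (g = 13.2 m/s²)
h = L(1 − cosθ) = 0.6×(1 − cos45°) = 0.1757 m
v = √(2gh) = √(2×13.2×0.1757) = 2.154 m/s = 7.067 ft/s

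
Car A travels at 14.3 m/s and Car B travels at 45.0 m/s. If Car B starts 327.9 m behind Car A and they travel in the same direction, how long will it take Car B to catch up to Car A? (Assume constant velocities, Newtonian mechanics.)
Relative speed: v_rel = 45.0 - 14.3 = 30.7 m/s
Time to catch: t = d₀/v_rel = 327.9/30.7 = 10.68 s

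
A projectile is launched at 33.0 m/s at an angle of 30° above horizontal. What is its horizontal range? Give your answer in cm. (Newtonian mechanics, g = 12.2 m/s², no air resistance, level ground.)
R = v₀² sin(2θ) / g (with unit conversion) = 7730.0 cm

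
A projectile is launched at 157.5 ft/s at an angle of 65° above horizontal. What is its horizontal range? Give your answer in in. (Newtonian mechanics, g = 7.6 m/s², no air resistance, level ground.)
R = v₀² sin(2θ) / g (with unit conversion) = 9145.0 in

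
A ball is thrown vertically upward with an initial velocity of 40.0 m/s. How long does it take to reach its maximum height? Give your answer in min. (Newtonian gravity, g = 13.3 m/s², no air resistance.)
t_up = v₀/g (with unit conversion) = 0.05013 min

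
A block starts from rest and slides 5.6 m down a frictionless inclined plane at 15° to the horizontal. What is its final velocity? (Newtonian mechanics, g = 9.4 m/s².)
a = g sin(θ) = 9.4 × sin(15°) = 2.43 m/s²
v = √(2ad) = √(2 × 2.43 × 5.6) = 5.22 m/s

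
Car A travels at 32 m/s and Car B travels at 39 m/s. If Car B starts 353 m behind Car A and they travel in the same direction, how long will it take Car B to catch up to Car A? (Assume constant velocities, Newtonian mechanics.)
Relative speed: v_rel = 39 - 32 = 7 m/s
Time to catch: t = d₀/v_rel = 353/7 = 50.43 s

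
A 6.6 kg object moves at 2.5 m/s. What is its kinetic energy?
KE = ½mv² = ½×6.6×2.5² = 20.625 J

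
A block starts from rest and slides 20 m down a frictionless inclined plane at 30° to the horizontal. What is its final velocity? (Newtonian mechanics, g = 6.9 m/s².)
a = g sin(θ) = 6.9 × sin(30°) = 3.45 m/s²
v = √(2ad) = √(2 × 3.45 × 20) = 11.75 m/s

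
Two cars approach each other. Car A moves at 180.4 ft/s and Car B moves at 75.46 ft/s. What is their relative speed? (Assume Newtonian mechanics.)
v_rel = v_A + v_B = 180.4 + 75.46 = 255.9 ft/s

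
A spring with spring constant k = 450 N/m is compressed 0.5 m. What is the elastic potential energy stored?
PE = ½kx² = ½×450×0.5² = 56.25 J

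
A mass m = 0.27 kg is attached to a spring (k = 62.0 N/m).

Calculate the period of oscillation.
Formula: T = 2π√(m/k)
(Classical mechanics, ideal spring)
T = 2π√(m/k) = 2π√(0.27/62.0) = 0.4146 s; f = 1/T = 2.412 Hz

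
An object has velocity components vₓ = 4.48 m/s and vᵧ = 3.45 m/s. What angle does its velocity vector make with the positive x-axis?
θ = arctan(vᵧ/vₓ) = arctan(3.45/4.48) = 37.6°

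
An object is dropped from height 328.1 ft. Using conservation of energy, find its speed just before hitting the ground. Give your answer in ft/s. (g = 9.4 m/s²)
mgh = ½mv² → v = √(2gh) = √(2×9.4×100) = 43.36 m/s = 142.3 ft/s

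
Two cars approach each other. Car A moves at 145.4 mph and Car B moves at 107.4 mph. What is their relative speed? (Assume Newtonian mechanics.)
v_rel = v_A + v_B = 145.4 + 107.4 = 252.8 mph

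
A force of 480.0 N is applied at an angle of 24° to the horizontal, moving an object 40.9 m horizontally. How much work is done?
W = Fd cosθ = 480.0×40.9×cos(24°) = 17935.0 J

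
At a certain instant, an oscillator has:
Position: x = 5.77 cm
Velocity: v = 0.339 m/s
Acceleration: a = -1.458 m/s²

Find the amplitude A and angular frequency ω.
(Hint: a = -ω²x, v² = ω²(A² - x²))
a = −ω²x → ω = √(|a|/x) = √(1.458/0.0577) = 5.027 rad/s
v² = ω²(A² − x²) → A = √(x² + v²/ω²) = √(0.0577² + 0.339²/5.027²) = 0.08875 m = 8.875 cm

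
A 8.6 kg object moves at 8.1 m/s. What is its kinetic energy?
KE = ½mv² = ½×8.6×8.1² = 282.123 J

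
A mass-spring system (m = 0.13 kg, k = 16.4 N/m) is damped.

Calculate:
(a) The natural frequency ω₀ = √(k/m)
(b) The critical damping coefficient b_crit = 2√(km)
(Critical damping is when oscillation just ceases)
ω₀ = √(k/m) = √(16.4/0.13) = 11.23 rad/s
b_crit = 2√(km) = 2√(16.4×0.13) = 2.92 kg/s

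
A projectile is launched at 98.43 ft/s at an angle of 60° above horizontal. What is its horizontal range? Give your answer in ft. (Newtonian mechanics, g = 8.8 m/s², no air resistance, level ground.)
R = v₀² sin(2θ) / g (with unit conversion) = 290.6 ft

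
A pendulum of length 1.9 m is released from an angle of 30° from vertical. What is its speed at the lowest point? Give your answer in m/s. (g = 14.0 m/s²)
h = L(1 − cosθ) = 1.9×(1 − cos30°) = 0.2546 m
v = √(2gh) = √(2×14.0×0.2546) = 2.67 m/s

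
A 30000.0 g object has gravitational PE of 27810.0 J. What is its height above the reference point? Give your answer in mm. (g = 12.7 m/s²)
PE = mgh → h = PE/(mg) = 2.781e+04 J / (30 kg × 12.7 m/s²) = 72.99 m = 72990.0 mm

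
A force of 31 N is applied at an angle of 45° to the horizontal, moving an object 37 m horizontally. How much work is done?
W = Fd cosθ = 31×37×cos(45°) = 811.05 J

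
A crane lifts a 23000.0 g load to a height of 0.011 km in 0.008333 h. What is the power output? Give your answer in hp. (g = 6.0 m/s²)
W = mgh = 23×6.0×11 = 1518 J
P = W/t = 1518/30 = 50.6 W = 0.06786 hp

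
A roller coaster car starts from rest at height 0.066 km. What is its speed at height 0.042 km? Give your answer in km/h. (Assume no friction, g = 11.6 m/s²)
mgh₁ = ½mv₂² + mgh₂ → v₂ = √(2g(h₁−h₂)) = √(2×11.6×(66−42)) = 23.6 m/s = 84.95 km/h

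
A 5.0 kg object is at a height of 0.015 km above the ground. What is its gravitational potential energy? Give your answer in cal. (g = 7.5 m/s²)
PE = mgh = 5 kg × 7.5 m/s² × 15 m = 562.5 J = 134.4 cal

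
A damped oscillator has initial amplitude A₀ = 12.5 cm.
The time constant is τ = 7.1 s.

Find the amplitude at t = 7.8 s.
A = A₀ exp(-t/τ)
A = A₀ exp(−t/τ) = 12.5×exp(−7.8/7.1) = 4.167 cm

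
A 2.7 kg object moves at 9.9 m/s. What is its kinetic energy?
KE = ½mv² = ½×2.7×9.9² = 132.3135 J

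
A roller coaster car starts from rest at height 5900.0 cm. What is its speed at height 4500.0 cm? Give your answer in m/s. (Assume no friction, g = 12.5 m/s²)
mgh₁ = ½mv₂² + mgh₂ → v₂ = √(2g(h₁−h₂)) = √(2×12.5×(59−45)) = 18.71 m/s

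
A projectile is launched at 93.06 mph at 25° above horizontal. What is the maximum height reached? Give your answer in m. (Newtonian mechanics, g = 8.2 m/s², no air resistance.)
H = v₀²sin²(θ)/(2g) (with unit conversion) = 18.85 m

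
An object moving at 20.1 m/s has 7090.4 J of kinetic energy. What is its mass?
KE = ½mv² → m = 2KE/v² = 2×7090.4/20.1² = 35.1 kg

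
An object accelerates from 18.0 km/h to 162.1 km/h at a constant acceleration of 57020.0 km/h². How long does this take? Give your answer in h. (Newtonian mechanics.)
t = (v - v₀)/a (with unit conversion) = 0.002527 h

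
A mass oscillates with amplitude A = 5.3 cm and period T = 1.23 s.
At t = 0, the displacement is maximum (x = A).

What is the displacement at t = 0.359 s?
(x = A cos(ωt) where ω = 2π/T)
ω = 2π/T = 2π/1.23 = 5.108 rad/s
x = A cos(ωt) = 5.3×cos(5.108×0.359) = -1.378 cm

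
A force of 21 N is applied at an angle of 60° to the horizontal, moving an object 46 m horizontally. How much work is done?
W = Fd cosθ = 21×46×cos(60°) = 483.0 J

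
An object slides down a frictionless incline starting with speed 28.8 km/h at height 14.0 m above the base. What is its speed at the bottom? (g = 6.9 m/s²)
½mv₀² + mgh = ½mv² → v = √(v₀² + 2gh) = √(8² + 2×6.9×14) = 16.04 m/s = 57.73 km/h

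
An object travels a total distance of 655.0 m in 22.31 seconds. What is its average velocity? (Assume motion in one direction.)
v_avg = Δd / Δt = 655.0 / 22.31 = 29.36 m/s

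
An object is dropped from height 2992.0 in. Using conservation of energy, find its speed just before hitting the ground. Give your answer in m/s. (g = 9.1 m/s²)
mgh = ½mv² → v = √(2gh) = √(2×9.1×76) = 37.19 m/s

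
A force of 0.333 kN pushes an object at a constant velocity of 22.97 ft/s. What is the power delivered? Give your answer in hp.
P = Fv = 333 N × 7.001 m/s = 2331 W = 3.126 hp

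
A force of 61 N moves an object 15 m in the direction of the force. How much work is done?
W = Fd = 61×15 = 915.0 J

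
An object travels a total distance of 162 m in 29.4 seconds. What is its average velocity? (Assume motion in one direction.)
v_avg = Δd / Δt = 162 / 29.4 = 5.51 m/s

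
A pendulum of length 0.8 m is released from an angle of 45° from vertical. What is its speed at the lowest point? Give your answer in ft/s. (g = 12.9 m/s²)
h = L(1 − cosθ) = 0.8×(1 − cos45°) = 0.2343 m
v = √(2gh) = √(2×12.9×0.2343) = 2.459 m/s = 8.067 ft/s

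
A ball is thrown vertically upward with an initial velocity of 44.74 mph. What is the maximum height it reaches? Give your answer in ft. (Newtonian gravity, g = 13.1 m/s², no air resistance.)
h_max = v₀²/(2g) (with unit conversion) = 50.09 ft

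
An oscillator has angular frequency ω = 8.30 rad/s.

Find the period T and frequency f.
T = 2π/ω = 2π/8.3 = 0.757 s; f = ω/2π = 1.321 Hz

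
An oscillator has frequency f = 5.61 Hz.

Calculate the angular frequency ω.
ω = 2πf = 2π×5.61 = 35.25 rad/s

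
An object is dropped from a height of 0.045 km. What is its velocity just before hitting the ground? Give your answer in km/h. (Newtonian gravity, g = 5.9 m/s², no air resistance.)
v = √(2gh) (with unit conversion) = 82.96 km/h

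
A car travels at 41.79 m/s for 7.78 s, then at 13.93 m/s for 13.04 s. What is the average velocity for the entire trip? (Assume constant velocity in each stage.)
d₁ = v₁t₁ = 41.79 × 7.78 = 325.126 m
d₂ = v₂t₂ = 13.93 × 13.04 = 181.647 m
d_total = 506.77 m, t_total = 20.82 s
v_avg = d_total/t_total = 506.77/20.82 = 24.34 m/s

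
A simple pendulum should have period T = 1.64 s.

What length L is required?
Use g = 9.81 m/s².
T = 2π√(L/g) → L = g(T/2π)² = 9.81×(1.64/2π)² = 0.6683 m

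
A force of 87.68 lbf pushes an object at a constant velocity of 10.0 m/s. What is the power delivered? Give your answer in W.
P = Fv = 390 N × 10 m/s = 3900 W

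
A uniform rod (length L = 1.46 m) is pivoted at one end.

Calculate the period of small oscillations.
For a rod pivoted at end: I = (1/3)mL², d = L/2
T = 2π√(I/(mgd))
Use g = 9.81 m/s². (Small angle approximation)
I/m = (1/3)L² = 0.7105 m²; d = L/2 = 0.73 m
T = 2π√(I/(mgd)) = 2π√(0.7105/(9.81×0.73)) = 1.979 s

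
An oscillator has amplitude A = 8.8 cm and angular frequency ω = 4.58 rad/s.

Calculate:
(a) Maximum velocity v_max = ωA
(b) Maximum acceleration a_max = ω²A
v_max = ωA = 4.58×0.088 = 0.403 m/s
a_max = ω²A = 4.58²×0.088 = 1.846 m/s²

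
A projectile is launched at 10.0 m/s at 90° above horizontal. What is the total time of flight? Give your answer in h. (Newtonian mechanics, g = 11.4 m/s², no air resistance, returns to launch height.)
T = 2v₀sin(θ)/g (with unit conversion) = 0.0004873 h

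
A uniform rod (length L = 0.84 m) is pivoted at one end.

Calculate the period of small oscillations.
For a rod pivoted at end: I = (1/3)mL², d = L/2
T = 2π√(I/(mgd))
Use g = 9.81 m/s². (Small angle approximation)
I/m = (1/3)L² = 0.2352 m²; d = L/2 = 0.42 m
T = 2π√(I/(mgd)) = 2π√(0.2352/(9.81×0.42)) = 1.501 s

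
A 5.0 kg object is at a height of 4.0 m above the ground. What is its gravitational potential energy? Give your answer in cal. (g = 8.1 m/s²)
PE = mgh = 5 kg × 8.1 m/s² × 4 m = 162 J = 38.72 cal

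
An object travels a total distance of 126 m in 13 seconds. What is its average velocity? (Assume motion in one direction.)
v_avg = Δd / Δt = 126 / 13 = 9.69 m/s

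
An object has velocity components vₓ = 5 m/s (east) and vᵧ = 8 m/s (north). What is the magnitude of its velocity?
|v| = √(vₓ² + vᵧ²) = √(5² + 8²) = √(89) = 9.43 m/s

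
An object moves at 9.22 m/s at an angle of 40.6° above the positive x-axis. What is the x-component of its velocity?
vₓ = v cos(θ) = 9.22 × cos(40.6°) = 7.0 m/s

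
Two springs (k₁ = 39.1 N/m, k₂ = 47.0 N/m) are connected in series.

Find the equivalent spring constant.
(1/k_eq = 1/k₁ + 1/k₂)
1/k_eq = 1/39.1 + 1/47.0 = 0.046852; k_eq = 21.34 N/m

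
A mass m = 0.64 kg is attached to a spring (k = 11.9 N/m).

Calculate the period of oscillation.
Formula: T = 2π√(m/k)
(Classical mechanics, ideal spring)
T = 2π√(m/k) = 2π√(0.64/11.9) = 1.457 s; f = 1/T = 0.6863 Hz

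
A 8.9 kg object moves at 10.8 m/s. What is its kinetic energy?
KE = ½mv² = ½×8.9×10.8² = 519.048 J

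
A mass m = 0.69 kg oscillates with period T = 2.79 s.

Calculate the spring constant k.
T = 2π√(m/k) → k = m(2π/T)² = 0.69×(2π/2.79)² = 3.499 N/m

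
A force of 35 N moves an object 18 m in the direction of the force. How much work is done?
W = Fd = 35×18 = 630.0 J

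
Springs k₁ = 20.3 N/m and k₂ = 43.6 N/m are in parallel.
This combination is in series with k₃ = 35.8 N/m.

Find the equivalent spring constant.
k₁₂ = k₁ + k₂ = 63.9 N/m (parallel)
1/k_eq = 1/k₁₂ + 1/k₃ → k_eq = 22.95 N/m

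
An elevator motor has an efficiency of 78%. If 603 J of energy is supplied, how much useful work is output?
W_out = η × W_in = 0.78 × 603 = 470.34 J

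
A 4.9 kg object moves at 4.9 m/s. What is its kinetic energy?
KE = ½mv² = ½×4.9×4.9² = 58.8245 J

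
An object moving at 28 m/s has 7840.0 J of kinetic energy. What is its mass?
KE = ½mv² → m = 2KE/v² = 2×7840.0/28² = 20.0 kg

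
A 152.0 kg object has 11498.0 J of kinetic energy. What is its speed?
KE = ½mv² → v = √(2KE/m) = √(2×11498.0/152.0) = 12.3 m/s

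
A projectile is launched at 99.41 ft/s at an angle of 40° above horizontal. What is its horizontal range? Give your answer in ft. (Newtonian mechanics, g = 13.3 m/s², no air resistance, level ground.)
R = v₀² sin(2θ) / g (with unit conversion) = 223.0 ft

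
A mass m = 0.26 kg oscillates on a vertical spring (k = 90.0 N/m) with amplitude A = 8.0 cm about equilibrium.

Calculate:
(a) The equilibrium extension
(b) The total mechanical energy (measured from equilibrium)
x_eq = mg/k = 0.26×9.81/90.0 = 0.02834 m = 2.834 cm
E = ½kA² = ½×90.0×(0.08)² = 0.288 J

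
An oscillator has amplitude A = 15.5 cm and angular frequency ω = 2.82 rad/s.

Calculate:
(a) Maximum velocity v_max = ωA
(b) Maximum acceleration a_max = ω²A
v_max = ωA = 2.82×0.155 = 0.4371 m/s
a_max = ω²A = 2.82²×0.155 = 1.233 m/s²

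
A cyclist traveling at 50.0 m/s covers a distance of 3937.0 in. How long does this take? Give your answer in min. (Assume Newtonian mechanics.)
t = d/v (with unit conversion) = 0.03333 min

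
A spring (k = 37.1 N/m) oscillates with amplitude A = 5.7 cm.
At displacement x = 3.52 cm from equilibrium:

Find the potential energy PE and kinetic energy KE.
E_total = ½kA² = ½×37.1×(0.057)² = 0.06027 J
PE = ½kx² = ½×37.1×(0.0352)² = 0.02298 J
KE = E_total − PE = 0.03728 J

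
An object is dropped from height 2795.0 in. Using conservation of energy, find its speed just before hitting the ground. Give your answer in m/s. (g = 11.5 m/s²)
mgh = ½mv² → v = √(2gh) = √(2×11.5×70.99) = 40.41 m/s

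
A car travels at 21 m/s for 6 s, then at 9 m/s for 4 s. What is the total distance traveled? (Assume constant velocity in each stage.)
d₁ = v₁t₁ = 21 × 6 = 126 m
d₂ = v₂t₂ = 9 × 4 = 36 m
d_total = 126 + 36 = 162 m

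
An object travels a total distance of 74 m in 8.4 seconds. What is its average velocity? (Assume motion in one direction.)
v_avg = Δd / Δt = 74 / 8.4 = 8.81 m/s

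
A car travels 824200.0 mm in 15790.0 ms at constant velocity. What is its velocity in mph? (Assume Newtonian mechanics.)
v = d/t (with unit conversion) = 116.8 mph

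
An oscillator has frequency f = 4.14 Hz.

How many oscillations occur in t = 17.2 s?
n = f×t = 4.14×17.2 = 71.21 oscillations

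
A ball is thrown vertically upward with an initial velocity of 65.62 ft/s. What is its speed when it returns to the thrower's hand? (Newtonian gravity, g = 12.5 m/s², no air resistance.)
By conservation of energy, the ball returns at the same speed = 65.62 ft/s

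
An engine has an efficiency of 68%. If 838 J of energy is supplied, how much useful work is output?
W_out = η × W_in = 0.68 × 838 = 569.84 J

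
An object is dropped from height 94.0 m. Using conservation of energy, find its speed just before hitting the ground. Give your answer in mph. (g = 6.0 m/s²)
mgh = ½mv² → v = √(2gh) = √(2×6.0×94) = 33.59 m/s = 75.13 mph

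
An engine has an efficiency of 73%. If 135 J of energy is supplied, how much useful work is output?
W_out = η × W_in = 0.73 × 135 = 98.55 J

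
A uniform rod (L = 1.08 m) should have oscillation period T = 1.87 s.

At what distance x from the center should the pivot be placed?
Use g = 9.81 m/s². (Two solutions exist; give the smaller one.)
T = 2π√((L²/12 + x²)/(gx)). Let c = T²g/(4π²) = 0.8689.
x² − cx + L²/12 = 0 → x = (c − √(c² − L²/3))/2 = 0.1319 m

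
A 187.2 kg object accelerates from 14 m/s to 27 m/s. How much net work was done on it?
W_net = ΔKE = ½m(v₂² − v₁²) = ½×187.2×(27² − 14²) = 49888.8 J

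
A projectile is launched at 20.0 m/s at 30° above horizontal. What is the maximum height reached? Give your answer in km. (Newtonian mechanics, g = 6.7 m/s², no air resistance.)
H = v₀²sin²(θ)/(2g) (with unit conversion) = 0.007463 km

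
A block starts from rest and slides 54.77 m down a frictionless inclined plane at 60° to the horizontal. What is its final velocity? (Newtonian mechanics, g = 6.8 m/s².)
a = g sin(θ) = 6.8 × sin(60°) = 5.89 m/s²
v = √(2ad) = √(2 × 5.89 × 54.77) = 25.4 m/s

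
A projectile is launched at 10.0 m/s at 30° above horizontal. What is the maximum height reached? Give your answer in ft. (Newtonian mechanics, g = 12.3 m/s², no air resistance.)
H = v₀²sin²(θ)/(2g) (with unit conversion) = 3.334 ft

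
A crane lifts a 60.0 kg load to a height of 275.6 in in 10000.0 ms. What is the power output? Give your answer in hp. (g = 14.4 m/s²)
W = mgh = 60×14.4×7 = 6048 J
P = W/t = 6048/10 = 604.8 W = 0.8111 hp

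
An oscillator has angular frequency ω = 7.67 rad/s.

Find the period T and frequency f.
T = 2π/ω = 2π/7.67 = 0.8192 s; f = ω/2π = 1.221 Hz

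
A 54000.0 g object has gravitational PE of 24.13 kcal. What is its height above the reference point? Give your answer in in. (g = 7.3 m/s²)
PE = mgh → h = PE/(mg) = 1.01e+05 J / (54 kg × 7.3 m/s²) = 256.1 m = 10080.0 in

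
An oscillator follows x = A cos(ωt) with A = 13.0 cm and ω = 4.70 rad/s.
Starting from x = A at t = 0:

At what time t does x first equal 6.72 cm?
cos(ωt) = x/A = 6.72/13.0 = 0.5169
ωt = arccos(0.5169) = 1.028 rad
t = 1.028/4.7 = 0.2186 s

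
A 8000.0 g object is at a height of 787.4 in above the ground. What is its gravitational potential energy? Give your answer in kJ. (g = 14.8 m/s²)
PE = mgh = 8 kg × 14.8 m/s² × 20 m = 2368 J = 2.368 kJ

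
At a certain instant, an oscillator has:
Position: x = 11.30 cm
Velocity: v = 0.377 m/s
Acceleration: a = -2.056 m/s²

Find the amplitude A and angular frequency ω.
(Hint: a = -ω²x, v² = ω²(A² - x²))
a = −ω²x → ω = √(|a|/x) = √(2.056/0.113) = 4.266 rad/s
v² = ω²(A² − x²) → A = √(x² + v²/ω²) = √(0.113² + 0.377²/4.266²) = 0.1435 m = 14.35 cm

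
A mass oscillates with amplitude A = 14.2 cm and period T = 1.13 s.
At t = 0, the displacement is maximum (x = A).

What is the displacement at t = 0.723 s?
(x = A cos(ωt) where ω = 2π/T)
ω = 2π/T = 2π/1.13 = 5.56 rad/s
x = A cos(ωt) = 14.2×cos(5.56×0.723) = -9.064 cm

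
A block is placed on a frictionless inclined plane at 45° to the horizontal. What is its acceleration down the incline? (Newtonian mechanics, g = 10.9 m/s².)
a = g sin(θ) = 10.9 × sin(45°) = 10.9 × 0.7071 = 7.71 m/s²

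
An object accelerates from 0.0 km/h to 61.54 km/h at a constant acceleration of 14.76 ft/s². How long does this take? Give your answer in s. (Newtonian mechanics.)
t = (v - v₀)/a (with unit conversion) = 3.8 s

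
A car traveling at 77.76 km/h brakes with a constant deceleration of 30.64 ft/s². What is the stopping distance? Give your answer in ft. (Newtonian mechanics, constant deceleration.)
d = v₀² / (2a) (with unit conversion) = 81.95 ft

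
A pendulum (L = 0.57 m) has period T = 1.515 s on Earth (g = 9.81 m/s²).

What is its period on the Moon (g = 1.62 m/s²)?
T = 2π√(L/g), so T_moon/T_earth = √(g_earth/g_moon)
T_moon = 2π√(0.57/1.62) = 3.727 s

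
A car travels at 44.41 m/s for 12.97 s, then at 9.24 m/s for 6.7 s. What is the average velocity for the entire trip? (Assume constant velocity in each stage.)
d₁ = v₁t₁ = 44.41 × 12.97 = 575.998 m
d₂ = v₂t₂ = 9.24 × 6.7 = 61.908 m
d_total = 637.91 m, t_total = 19.67 s
v_avg = d_total/t_total = 637.91/19.67 = 32.43 m/s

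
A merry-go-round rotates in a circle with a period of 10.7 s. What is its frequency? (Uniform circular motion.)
f = 1/T = 1/10.7 = 0.0935 Hz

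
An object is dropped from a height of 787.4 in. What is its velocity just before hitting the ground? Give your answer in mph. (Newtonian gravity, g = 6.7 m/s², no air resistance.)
v = √(2gh) (with unit conversion) = 36.62 mph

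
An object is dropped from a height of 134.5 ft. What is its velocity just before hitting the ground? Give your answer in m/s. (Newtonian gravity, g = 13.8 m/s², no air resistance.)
v = √(2gh) (with unit conversion) = 33.64 m/s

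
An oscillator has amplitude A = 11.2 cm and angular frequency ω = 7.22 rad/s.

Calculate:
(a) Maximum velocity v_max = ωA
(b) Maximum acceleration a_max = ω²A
v_max = ωA = 7.22×0.112 = 0.8086 m/s
a_max = ω²A = 7.22²×0.112 = 5.838 m/s²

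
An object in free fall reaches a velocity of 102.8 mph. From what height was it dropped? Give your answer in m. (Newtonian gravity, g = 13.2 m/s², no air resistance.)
h = v²/(2g) (with unit conversion) = 80.0 m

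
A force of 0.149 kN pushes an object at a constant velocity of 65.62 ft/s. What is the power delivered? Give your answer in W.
P = Fv = 149 N × 20 m/s = 2980 W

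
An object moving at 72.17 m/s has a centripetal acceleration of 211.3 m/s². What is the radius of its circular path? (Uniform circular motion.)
r = v²/a_c = 72.17²/211.3 = 24.65 m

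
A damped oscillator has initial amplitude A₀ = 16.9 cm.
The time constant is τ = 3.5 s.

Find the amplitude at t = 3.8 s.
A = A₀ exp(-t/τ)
A = A₀ exp(−t/τ) = 16.9×exp(−3.8/3.5) = 5.706 cm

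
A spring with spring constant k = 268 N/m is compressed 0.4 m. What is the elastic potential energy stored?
PE = ½kx² = ½×268×0.4² = 21.44 J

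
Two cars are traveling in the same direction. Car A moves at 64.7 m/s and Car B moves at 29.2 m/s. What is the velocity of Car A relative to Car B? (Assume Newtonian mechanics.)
v_rel = v_A - v_B = 64.7 - 29.2 = 35.5 m/s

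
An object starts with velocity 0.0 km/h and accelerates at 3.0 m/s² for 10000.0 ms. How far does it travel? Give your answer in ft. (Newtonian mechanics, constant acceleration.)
d = v₀t + ½at² (with unit conversion) = 492.1 ft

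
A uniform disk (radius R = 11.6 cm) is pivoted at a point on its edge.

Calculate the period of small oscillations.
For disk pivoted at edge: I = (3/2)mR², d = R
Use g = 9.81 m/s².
I/m = (3/2)R² = 0.02018 m²; d = R = 0.116 m
T = 2π√((3/2)R²/(gR)) = 2π√(3R/(2g)) = 0.8368 s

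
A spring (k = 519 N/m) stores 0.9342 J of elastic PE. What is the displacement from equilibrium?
PE = ½kx² → x = √(2PE/k) = √(2×0.9342/519) = 0.06 m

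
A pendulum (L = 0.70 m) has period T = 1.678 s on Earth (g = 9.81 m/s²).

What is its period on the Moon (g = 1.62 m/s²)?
T = 2π√(L/g), so T_moon/T_earth = √(g_earth/g_moon)
T_moon = 2π√(0.7/1.62) = 4.13 s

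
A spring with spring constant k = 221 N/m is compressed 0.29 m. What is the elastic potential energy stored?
PE = ½kx² = ½×221×0.29² = 9.293 J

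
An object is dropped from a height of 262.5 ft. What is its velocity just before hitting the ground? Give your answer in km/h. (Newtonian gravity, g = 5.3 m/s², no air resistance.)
v = √(2gh) (with unit conversion) = 104.8 km/h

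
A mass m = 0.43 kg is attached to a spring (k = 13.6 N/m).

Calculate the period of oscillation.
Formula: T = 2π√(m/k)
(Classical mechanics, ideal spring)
T = 2π√(m/k) = 2π√(0.43/13.6) = 1.117 s; f = 1/T = 0.8951 Hz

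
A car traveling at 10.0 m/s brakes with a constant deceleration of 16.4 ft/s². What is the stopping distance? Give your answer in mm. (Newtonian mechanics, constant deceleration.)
d = v₀² / (2a) (with unit conversion) = 10000.0 mm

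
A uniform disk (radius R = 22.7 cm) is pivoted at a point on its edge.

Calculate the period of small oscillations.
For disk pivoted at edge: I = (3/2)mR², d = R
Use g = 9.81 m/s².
I/m = (3/2)R² = 0.07729 m²; d = R = 0.227 m
T = 2π√((3/2)R²/(gR)) = 2π√(3R/(2g)) = 1.171 s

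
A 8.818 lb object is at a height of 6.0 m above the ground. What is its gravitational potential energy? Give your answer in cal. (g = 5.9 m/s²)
PE = mgh = 4 kg × 5.9 m/s² × 6 m = 141.6 J = 33.84 cal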